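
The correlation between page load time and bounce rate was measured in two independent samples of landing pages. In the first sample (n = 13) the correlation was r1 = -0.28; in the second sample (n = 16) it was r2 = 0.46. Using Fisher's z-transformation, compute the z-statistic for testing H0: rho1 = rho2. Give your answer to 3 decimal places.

-1.866

Fisher z-transforms: z1 = atanh(-0.28) = -0.287682, z2 = atanh(0.46) = 0.497311; difference d = -0.784993
Var(d) = 1/10 + 1/13 = 0.1000000 + 0.0769231 = 0.1769231
z = d/√Var(d) = -0.784993 / √0.1769231 = -0.784993 / 0.420622 = -1.866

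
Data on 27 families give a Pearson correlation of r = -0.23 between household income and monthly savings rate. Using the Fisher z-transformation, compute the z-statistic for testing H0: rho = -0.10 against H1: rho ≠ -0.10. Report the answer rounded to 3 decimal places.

-0.656

z_r = atanh(-0.23) = -0.234189,  z_0 = atanh(-0.10) = -0.100335
SE = 1/√(n−3) = 1/√24 = 0.204124
z = (z_r − z_0)/SE = (-0.234189 − (-0.100335)) / 0.204124 = -0.133854 / 0.204124 = -0.656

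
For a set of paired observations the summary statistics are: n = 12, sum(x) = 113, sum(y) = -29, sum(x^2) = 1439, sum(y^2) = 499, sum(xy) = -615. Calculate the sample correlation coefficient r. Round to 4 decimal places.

-0.8526

S_xy = nΣxy − ΣxΣy = 12·(-615) − 113·(-29) = -7380 − (-3277) = -4103
S_xx = nΣx² − (Σx)² = 12·1439 − 113² = 17268 − 12769 = 4499
S_yy = nΣy² − (Σy)² = 12·499 − (-29)² = 5988 − 841 = 5147
r = S_xy / √(S_xx·S_yy) = -4103 / √(4499·5147) = -4103 / √23156353 = -4103 / 4812.1048 = -0.8526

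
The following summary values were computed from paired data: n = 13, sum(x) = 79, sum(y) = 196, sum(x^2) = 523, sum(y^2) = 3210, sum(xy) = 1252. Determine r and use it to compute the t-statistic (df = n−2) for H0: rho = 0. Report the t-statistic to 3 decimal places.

2.376

S_xy = nΣxy − ΣxΣy = 13·1252 − 79·196 = 16276 − 15484 = 792
S_xx = nΣx² − (Σx)² = 13·523 − 79² = 6799 − 6241 = 558
S_yy = nΣy² − (Σy)² = 13·3210 − 196² = 41730 − 38416 = 3314
r = S_xy / √(S_xx·S_yy) = 792 / √(558·3314) = 792 / √1849212 = 792 / 1359.8573 = 0.5824
t = r·√(n−2)/√(1−r²) = 0.5824·√11 / √(1−0.339190) = 1.931602 / 0.812902 = 2.376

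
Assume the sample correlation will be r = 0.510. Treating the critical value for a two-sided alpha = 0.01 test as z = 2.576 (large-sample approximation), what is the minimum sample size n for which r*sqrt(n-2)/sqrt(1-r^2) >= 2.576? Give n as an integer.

21

r√(n−2)/√(1−r²) ≥ 2.576  ⇔  n−2 ≥ (2.576)²·(1−r²)/r²
(1−r²)/r² = (1−0.260100)/0.260100 = 2.8447
n ≥ 2 + 6.635776·2.8447 = 2 + 18.8768 = 20.8768
⌈20.8768⌉ = 21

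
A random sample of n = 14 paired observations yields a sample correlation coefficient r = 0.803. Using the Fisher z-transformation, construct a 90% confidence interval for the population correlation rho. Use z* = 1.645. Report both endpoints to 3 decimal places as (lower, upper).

z_r = atanh(0.803) = 1.107002;  SE = 1/√(n−3) = 1/√11 = 0.301511
z-limits: 1.107002 ± 1.645·0.301511 = 1.107002 ± 0.495986 = [0.611016, 1.602988]
ρ-limits: (tanh 0.611016, tanh 1.602988) = (0.545, 0.922)

(0.545, 0.922)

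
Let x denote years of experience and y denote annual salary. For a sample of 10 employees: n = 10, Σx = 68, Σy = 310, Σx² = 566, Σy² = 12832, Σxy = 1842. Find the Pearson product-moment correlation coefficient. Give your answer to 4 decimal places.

-0.4604

Numerator: nΣxy − (Σx)(Σy) = 10·1842 − (68)(310) = -2660
Denominator: √[(nΣx²−(Σx)²)(nΣy²−(Σy)²)]
  nΣx²−(Σx)² = 10·566 − 4624 = 1036;  nΣy²−(Σy)² = 10·12832 − 96100 = 32220
  √(1036·32220) = √33379920 = 5777.5358
r = -2660 / 5777.5358 = -0.4604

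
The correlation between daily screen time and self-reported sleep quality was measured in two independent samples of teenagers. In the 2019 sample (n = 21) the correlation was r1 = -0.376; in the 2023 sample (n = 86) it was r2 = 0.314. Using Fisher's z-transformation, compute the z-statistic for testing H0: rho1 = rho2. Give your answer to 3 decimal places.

z1 = atanh(-0.376) = -0.395393,  z2 = atanh(0.314) = 0.324977
SE = √(1/(n1−3) + 1/(n2−3)) = √(1/18 + 1/83) = √(0.0555556 + 0.0120482) = √0.0676038 = 0.260007
z = (z1 − z2)/SE = (-0.395393 − 0.324977) / 0.260007 = -0.720370 / 0.260007 = -2.771

-2.771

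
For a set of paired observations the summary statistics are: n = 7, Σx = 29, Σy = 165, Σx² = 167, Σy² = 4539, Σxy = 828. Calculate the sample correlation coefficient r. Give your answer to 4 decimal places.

0.8278

S_xy = nΣxy − ΣxΣy = 7·828 − 29·165 = 5796 − 4785 = 1011
S_xx = nΣx² − (Σx)² = 7·167 − 29² = 1169 − 841 = 328
S_yy = nΣy² − (Σy)² = 7·4539 − 165² = 31773 − 27225 = 4548
r = S_xy / √(S_xx·S_yy) = 1011 / √(328·4548) = 1011 / √1491744 = 1011 / 1221.3697 = 0.8278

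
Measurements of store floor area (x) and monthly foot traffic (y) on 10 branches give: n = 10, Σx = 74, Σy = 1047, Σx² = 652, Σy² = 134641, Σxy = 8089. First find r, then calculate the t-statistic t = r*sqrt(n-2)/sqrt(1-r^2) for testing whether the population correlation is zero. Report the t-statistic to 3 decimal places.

Numerator: nΣxy − (Σx)(Σy) = 10·8089 − (74)(1047) = 3412
Denominator: √[(nΣx²−(Σx)²)(nΣy²−(Σy)²)]
  nΣx²−(Σx)² = 10·652 − 5476 = 1044;  nΣy²−(Σy)² = 10·134641 − 1096209 = 250201
  √(1044·250201) = √261209844 = 16161.9876
r = 3412 / 16161.9876 = 0.2111
t = r·√(n−2)/√(1−r²) = 0.2111·√8 / √(1−0.044563) = 0.597081 / 0.977465 = 0.611

0.611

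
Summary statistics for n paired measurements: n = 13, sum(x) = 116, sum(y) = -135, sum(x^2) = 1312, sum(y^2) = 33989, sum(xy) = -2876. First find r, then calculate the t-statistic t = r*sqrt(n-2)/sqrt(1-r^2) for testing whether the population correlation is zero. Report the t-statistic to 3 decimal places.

-2.221

Numerator: nΣxy − (Σx)(Σy) = 13·(-2876) − (116)(-135) = -21728
Denominator: √[(nΣx²−(Σx)²)(nΣy²−(Σy)²)]
  nΣx²−(Σx)² = 13·1312 − 13456 = 3600;  nΣy²−(Σy)² = 13·33989 − 18225 = 423632
  √(3600·423632) = √1525075200 = 39052.2112
r = -21728 / 39052.2112 = -0.5564
t = r·√(n−2)/√(1−r²) = -0.5564·√11 / √(1−0.309581) = -1.845370 / 0.830915 = -2.221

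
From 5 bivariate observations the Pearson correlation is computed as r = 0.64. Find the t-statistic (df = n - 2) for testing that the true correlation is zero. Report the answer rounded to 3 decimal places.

t = r·√(n−2) / √(1−r²) with r = 0.64, n = 5
  = 0.64·√3 / √(1 − 0.4096)
  = 0.64·1.732051 / 0.768375
  = 1.108513 / 0.768375 = 1.443

1.443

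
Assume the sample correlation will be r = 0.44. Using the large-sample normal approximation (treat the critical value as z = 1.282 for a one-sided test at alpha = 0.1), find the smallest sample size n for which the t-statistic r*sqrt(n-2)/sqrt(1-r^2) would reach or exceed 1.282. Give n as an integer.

r√(n−2)/√(1−r²) ≥ 1.282  ⇔  n−2 ≥ (1.282)²·(1−r²)/r²
(1−r²)/r² = (1−0.1936)/0.1936 = 4.1653
n ≥ 2 + 1.643524·4.1653 = 2 + 6.8458 = 8.8458
⌈8.8458⌉ = 9

9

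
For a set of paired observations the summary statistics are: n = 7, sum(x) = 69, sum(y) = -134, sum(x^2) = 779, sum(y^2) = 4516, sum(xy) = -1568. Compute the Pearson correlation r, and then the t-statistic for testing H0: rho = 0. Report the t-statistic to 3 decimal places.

-1.522

S_xy = nΣxy − ΣxΣy = 7·(-1568) − 69·(-134) = -10976 − (-9246) = -1730
S_xx = nΣx² − (Σx)² = 7·779 − 69² = 5453 − 4761 = 692
S_yy = nΣy² − (Σy)² = 7·4516 − (-134)² = 31612 − 17956 = 13656
r = S_xy / √(S_xx·S_yy) = -1730 / √(692·13656) = -1730 / √9449952 = -1730 / 3074.0774 = -0.5628
t = r·√(n−2)/√(1−r²) = -0.5628·√5 / √(1−0.316744) = -1.258459 / 0.826593 = -1.522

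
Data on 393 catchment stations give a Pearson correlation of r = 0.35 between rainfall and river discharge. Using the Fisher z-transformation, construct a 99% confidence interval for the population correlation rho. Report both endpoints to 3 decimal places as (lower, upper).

z_r = atanh(0.35) = 0.365444;  SE = 1/√(n−3) = 1/√390 = 0.050637
z-limits: 0.365444 ± 2.576·0.050637 = 0.365444 ± 0.130441 = [0.235003, 0.495885]
ρ-limits: (tanh 0.235003, tanh 0.495885) = (0.231, 0.459)

(0.231, 0.459)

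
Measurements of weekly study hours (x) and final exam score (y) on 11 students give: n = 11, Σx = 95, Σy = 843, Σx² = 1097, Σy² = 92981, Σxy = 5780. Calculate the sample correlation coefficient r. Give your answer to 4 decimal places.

Numerator: nΣxy − (Σx)(Σy) = 11·5780 − (95)(843) = -16505
Denominator: √[(nΣx²−(Σx)²)(nΣy²−(Σy)²)]
  nΣx²−(Σx)² = 11·1097 − 9025 = 3042;  nΣy²−(Σy)² = 11·92981 − 710649 = 312142
  √(3042·312142) = √949535964 = 30814.5414
r = -16505 / 30814.5414 = -0.5356

-0.5356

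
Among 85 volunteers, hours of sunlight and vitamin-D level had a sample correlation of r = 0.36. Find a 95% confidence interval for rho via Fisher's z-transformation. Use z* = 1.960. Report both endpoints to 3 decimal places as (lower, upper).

z_r = atanh(0.36) = 0.376886;  SE = 1/√(n−3) = 1/√82 = 0.110432
z-limits: 0.376886 ± 1.960·0.110432 = 0.376886 ± 0.216447 = [0.160439, 0.593333]
ρ-limits: (tanh 0.160439, tanh 0.593333) = (0.159, 0.532)

(0.159, 0.532)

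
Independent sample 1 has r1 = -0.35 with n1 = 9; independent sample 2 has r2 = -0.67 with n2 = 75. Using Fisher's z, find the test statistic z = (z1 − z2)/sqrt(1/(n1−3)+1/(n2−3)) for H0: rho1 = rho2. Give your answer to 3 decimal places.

Fisher z-transforms: z1 = atanh(-0.35) = -0.365444, z2 = atanh(-0.67) = -0.810743; difference d = 0.445299
Var(d) = 1/6 + 1/72 = 0.1666667 + 0.0138889 = 0.1805556
z = d/√Var(d) = 0.445299 / √0.1805556 = 0.445299 / 0.424918 = 1.048

1.048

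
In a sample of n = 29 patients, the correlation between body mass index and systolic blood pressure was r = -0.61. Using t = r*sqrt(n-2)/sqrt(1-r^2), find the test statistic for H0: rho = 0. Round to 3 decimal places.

-4.000

1 − r² = 1 − 0.3721 = 0.6279;  √(1−r²) = 0.792401
√(n−2) = √27 = 5.196152
t = r·√(n−2)/√(1−r²) = -0.61 · 5.196152 / 0.792401 = -4.000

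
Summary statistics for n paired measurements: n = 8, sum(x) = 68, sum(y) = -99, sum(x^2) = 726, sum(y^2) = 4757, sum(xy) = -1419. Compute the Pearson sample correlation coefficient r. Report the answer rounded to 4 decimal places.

Numerator: nΣxy − (Σx)(Σy) = 8·(-1419) − (68)(-99) = -4620
Denominator: √[(nΣx²−(Σx)²)(nΣy²−(Σy)²)]
  nΣx²−(Σx)² = 8·726 − 4624 = 1184;  nΣy²−(Σy)² = 8·4757 − 9801 = 28255
  √(1184·28255) = √33453920 = 5783.9364
r = -4620 / 5783.9364 = -0.7988

-0.7988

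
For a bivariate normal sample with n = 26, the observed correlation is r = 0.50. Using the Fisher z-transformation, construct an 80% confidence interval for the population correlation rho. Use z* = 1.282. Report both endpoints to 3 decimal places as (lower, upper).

Fisher z: z_r = atanh(r) = ½·ln((1+0.50)/(1−0.50)) = 0.549306
SE(z) = 1/√(n−3) = 1/√23 = 0.208514
80% ⇒ z* = 1.282; margin = 1.282·0.208514 = 0.267315
CI on z-scale: (0.281991, 0.816621)
Back-transform: tanh(0.281991) = 0.274747, tanh(0.816621) = 0.673227

(0.275, 0.673)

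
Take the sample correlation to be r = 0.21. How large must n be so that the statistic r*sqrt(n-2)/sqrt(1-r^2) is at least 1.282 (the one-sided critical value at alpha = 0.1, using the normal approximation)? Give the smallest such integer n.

38

Need r·√(n−2)/√(1−r²) ≥ 1.282
√(n−2) ≥ 1.282·√(1−0.0441) / 0.21 = 1.282·0.977701 / 0.21 = 5.9686
n−2 ≥ 35.6242  ⇒  n ≥ 37.6242
Smallest integer n = 38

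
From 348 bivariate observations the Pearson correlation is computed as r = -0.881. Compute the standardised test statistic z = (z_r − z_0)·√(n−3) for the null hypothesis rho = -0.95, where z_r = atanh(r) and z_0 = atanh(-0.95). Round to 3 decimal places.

Fisher z: atanh(-0.881) = -1.380218, atanh(-0.95) = -1.831781
z = (z_r − z_0)·√(n−3) = (-1.380218 − (-1.831781))·√345 = 0.451563 · 18.574176 = 8.387

8.387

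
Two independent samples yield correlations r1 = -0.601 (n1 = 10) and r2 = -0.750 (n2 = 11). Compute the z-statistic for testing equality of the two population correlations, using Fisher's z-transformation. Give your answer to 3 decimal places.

Fisher z-transforms: z1 = atanh(-0.601) = -0.694711, z2 = atanh(-0.750) = -0.972955; difference d = 0.278244
Var(d) = 1/7 + 1/8 = 0.1428571 + 0.1250000 = 0.2678571
z = d/√Var(d) = 0.278244 / √0.2678571 = 0.278244 / 0.517549 = 0.538

0.538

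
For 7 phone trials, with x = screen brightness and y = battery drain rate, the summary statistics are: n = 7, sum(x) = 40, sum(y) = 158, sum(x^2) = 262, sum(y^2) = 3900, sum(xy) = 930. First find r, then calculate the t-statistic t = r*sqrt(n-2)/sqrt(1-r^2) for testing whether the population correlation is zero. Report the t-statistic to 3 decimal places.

0.595

S_xy = nΣxy − ΣxΣy = 7·930 − 40·158 = 6510 − 6320 = 190
S_xx = nΣx² − (Σx)² = 7·262 − 40² = 1834 − 1600 = 234
S_yy = nΣy² − (Σy)² = 7·3900 − 158² = 27300 − 24964 = 2336
r = S_xy / √(S_xx·S_yy) = 190 / √(234·2336) = 190 / √546624 = 190 / 739.3402 = 0.2570
t = r·√(n−2)/√(1−r²) = 0.2570·√5 / √(1−0.066049) = 0.574669 / 0.966411 = 0.595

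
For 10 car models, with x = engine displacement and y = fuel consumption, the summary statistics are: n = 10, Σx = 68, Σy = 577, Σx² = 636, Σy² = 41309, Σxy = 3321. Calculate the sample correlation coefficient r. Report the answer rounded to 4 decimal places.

-0.5108

Numerator: nΣxy − (Σx)(Σy) = 10·3321 − (68)(577) = -6026
Denominator: √[(nΣx²−(Σx)²)(nΣy²−(Σy)²)]
  nΣx²−(Σx)² = 10·636 − 4624 = 1736;  nΣy²−(Σy)² = 10·41309 − 332929 = 80161
  √(1736·80161) = √139159496 = 11796.5883
r = -6026 / 11796.5883 = -0.5108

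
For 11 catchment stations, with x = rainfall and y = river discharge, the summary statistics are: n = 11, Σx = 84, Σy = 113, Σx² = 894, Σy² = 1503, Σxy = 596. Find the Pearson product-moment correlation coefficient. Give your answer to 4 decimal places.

-0.9080

Numerator: nΣxy − (Σx)(Σy) = 11·596 − (84)(113) = -2936
Denominator: √[(nΣx²−(Σx)²)(nΣy²−(Σy)²)]
  nΣx²−(Σx)² = 11·894 − 7056 = 2778;  nΣy²−(Σy)² = 11·1503 − 12769 = 3764
  √(2778·3764) = √10456392 = 3233.6345
r = -2936 / 3233.6345 = -0.9080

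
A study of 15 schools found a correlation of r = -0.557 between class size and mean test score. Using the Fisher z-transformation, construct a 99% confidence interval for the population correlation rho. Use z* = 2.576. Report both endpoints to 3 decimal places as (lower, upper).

z_r = atanh(-0.557) = -0.628473;  SE = 1/√(n−3) = 1/√12 = 0.288675
z-limits: -0.628473 ± 2.576·0.288675 = -0.628473 ± 0.743627 = [-1.372100, 0.115154]
ρ-limits: (tanh -1.372100, tanh 0.115154) = (-0.879, 0.115)

(-0.879, 0.115)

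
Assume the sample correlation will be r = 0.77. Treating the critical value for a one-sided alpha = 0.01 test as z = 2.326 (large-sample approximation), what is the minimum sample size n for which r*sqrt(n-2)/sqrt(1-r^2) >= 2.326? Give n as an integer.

Need r·√(n−2)/√(1−r²) ≥ 2.326
√(n−2) ≥ 2.326·√(1−0.5929) / 0.77 = 2.326·0.638044 / 0.77 = 1.9274
n−2 ≥ 3.7149  ⇒  n ≥ 5.7149
Smallest integer n = 6

6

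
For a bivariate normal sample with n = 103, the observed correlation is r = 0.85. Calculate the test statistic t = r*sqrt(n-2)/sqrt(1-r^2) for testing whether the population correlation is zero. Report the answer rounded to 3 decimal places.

1 − r² = 1 − 0.7225 = 0.2775;  √(1−r²) = 0.526783
√(n−2) = √101 = 10.049876
t = r·√(n−2)/√(1−r²) = 0.85 · 10.049876 / 0.526783 = 16.216

16.216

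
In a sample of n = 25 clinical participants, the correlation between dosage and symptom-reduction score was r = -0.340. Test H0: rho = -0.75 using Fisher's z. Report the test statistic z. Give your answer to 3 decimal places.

z_r = atanh(-0.340) = -0.354093,  z_0 = atanh(-0.75) = -0.972955
SE = 1/√(n−3) = 1/√22 = 0.213201
z = (z_r − z_0)/SE = (-0.354093 − (-0.972955)) / 0.213201 = 0.618862 / 0.213201 = 2.903

2.903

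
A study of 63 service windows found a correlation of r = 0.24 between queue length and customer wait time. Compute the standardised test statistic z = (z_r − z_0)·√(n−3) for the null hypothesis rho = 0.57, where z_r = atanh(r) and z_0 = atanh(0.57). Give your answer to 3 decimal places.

z_r = atanh(0.24) = 0.244774,  z_0 = atanh(0.57) = 0.647523
SE = 1/√(n−3) = 1/√60 = 0.129099
z = (z_r − z_0)/SE = (0.244774 − 0.647523) / 0.129099 = -0.402749 / 0.129099 = -3.120

-3.120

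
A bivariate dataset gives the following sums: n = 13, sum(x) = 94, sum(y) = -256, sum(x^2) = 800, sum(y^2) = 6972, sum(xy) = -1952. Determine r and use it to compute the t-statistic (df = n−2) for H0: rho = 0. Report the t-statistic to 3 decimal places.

S_xy = nΣxy − ΣxΣy = 13·(-1952) − 94·(-256) = -25376 − (-24064) = -1312
S_xx = nΣx² − (Σx)² = 13·800 − 94² = 10400 − 8836 = 1564
S_yy = nΣy² − (Σy)² = 13·6972 − (-256)² = 90636 − 65536 = 25100
r = S_xy / √(S_xx·S_yy) = -1312 / √(1564·25100) = -1312 / √39256400 = -1312 / 6265.4928 = -0.2094
t = r·√(n−2)/√(1−r²) = -0.2094·√11 / √(1−0.043848) = -0.694501 / 0.977830 = -0.710

-0.710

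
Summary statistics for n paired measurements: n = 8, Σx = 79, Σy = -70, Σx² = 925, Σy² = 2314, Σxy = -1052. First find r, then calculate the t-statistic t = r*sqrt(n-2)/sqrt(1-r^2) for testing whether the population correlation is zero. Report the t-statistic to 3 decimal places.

-2.590

S_xy = nΣxy − ΣxΣy = 8·(-1052) − 79·(-70) = -8416 − (-5530) = -2886
S_xx = nΣx² − (Σx)² = 8·925 − 79² = 7400 − 6241 = 1159
S_yy = nΣy² − (Σy)² = 8·2314 − (-70)² = 18512 − 4900 = 13612
r = S_xy / √(S_xx·S_yy) = -2886 / √(1159·13612) = -2886 / √15776308 = -2886 / 3971.9401 = -0.7266
t = r·√(n−2)/√(1−r²) = -0.7266·√6 / √(1−0.527948) = -1.779799 / 0.687060 = -2.590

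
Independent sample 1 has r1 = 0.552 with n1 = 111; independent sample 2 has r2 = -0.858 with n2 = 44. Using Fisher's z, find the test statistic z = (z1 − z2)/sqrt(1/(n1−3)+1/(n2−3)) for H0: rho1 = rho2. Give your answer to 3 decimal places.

10.396

z1 = atanh(0.552) = 0.621253,  z2 = atanh(-0.858) = -1.285714
SE = √(1/(n1−3) + 1/(n2−3)) = √(1/108 + 1/41) = √(0.0092593 + 0.0243902) = √0.0336495 = 0.183438
z = (z1 − z2)/SE = (0.621253 − (-1.285714)) / 0.183438 = 1.906967 / 0.183438 = 10.396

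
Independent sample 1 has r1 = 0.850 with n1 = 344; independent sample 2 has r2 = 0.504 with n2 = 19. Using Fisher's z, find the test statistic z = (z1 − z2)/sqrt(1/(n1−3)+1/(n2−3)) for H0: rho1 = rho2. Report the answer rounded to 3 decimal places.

2.742

z1 = atanh(0.850) = 1.256153,  z2 = atanh(0.504) = 0.554654
SE = √(1/(n1−3) + 1/(n2−3)) = √(1/341 + 1/16) = √(0.0029326 + 0.0625000) = √0.0654326 = 0.255798
z = (z1 − z2)/SE = (1.256153 − 0.554654) / 0.255798 = 0.701499 / 0.255798 = 2.742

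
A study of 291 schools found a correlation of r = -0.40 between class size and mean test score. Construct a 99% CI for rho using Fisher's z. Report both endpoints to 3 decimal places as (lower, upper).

(-0.519, -0.265)

z_r = atanh(-0.40) = -0.423649;  SE = 1/√(n−3) = 1/√288 = 0.058926
z-limits: -0.423649 ± 2.576·0.058926 = -0.423649 ± 0.151793 = [-0.575442, -0.271856]
ρ-limits: (tanh -0.575442, tanh -0.271856) = (-0.519, -0.265)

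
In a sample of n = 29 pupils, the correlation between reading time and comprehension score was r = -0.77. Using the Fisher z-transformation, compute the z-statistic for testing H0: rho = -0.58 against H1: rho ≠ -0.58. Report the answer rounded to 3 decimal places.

Fisher z: atanh(-0.77) = -1.020328, atanh(-0.58) = -0.662463
z = (z_r − z_0)·√(n−3) = (-1.020328 − (-0.662463))·√26 = -0.357865 · 5.099020 = -1.825

-1.825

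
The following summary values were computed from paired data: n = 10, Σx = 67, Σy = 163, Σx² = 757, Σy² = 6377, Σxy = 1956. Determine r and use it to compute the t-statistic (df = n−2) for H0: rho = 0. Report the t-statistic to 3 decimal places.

3.864

Numerator: nΣxy − (Σx)(Σy) = 10·1956 − (67)(163) = 8639
Denominator: √[(nΣx²−(Σx)²)(nΣy²−(Σy)²)]
  nΣx²−(Σx)² = 10·757 − 4489 = 3081;  nΣy²−(Σy)² = 10·6377 − 26569 = 37201
  √(3081·37201) = √114616281 = 10705.8994
r = 8639 / 10705.8994 = 0.8069
t = r·√(n−2)/√(1−r²) = 0.8069·√8 / √(1−0.651088) = 2.282258 / 0.590688 = 3.864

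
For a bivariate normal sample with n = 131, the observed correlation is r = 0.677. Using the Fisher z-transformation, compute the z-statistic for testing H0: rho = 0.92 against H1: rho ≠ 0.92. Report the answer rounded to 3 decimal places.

Fisher z: atanh(0.677) = 0.823555, atanh(0.92) = 1.589027
z = (z_r − z_0)·√(n−3) = (0.823555 − 1.589027)·√128 = -0.765472 · 11.313708 = -8.660

-8.660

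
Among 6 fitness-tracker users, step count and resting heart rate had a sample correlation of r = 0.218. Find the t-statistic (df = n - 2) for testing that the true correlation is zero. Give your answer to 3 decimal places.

0.447

1 − r² = 1 − 0.047524 = 0.952476;  √(1−r²) = 0.975949
√(n−2) = √4 = 2.000000
t = r·√(n−2)/√(1−r²) = 0.218 · 2.000000 / 0.975949 = 0.447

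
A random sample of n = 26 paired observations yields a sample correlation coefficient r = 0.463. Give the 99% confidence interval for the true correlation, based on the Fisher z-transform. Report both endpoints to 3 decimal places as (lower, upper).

(-0.036, 0.777)

z_r = atanh(0.463) = 0.501123;  SE = 1/√(n−3) = 1/√23 = 0.208514
z-limits: 0.501123 ± 2.576·0.208514 = 0.501123 ± 0.537132 = [-0.036009, 1.038255]
ρ-limits: (tanh -0.036009, tanh 1.038255) = (-0.036, 0.777)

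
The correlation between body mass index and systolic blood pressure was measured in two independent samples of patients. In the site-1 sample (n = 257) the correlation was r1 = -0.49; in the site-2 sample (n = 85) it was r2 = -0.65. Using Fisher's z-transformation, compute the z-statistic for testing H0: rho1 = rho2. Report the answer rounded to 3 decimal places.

Fisher z-transforms: z1 = atanh(-0.49) = -0.536060, z2 = atanh(-0.65) = -0.775299; difference d = 0.239239
Var(d) = 1/254 + 1/82 = 0.0039370 + 0.0121951 = 0.0161321
z = d/√Var(d) = 0.239239 / √0.0161321 = 0.239239 / 0.127012 = 1.884

1.884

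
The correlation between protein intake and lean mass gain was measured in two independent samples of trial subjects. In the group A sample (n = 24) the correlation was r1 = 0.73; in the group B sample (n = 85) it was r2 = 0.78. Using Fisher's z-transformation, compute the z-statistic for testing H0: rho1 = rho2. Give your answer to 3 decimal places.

-0.477

z1 = atanh(0.73) = 0.928727,  z2 = atanh(0.78) = 1.045371
SE = √(1/(n1−3) + 1/(n2−3)) = √(1/21 + 1/82) = √(0.0476190 + 0.0121951) = √0.0598141 = 0.244569
z = (z1 − z2)/SE = (0.928727 − 1.045371) / 0.244569 = -0.116644 / 0.244569 = -0.477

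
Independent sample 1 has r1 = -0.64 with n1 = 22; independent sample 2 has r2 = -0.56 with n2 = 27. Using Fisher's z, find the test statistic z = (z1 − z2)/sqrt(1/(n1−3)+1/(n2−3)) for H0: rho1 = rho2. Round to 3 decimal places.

-0.408

z1 = atanh(-0.64) = -0.758174,  z2 = atanh(-0.56) = -0.632833
SE = √(1/(n1−3) + 1/(n2−3)) = √(1/19 + 1/24) = √(0.0526316 + 0.0416667) = √0.0942983 = 0.307080
z = (z1 − z2)/SE = (-0.758174 − (-0.632833)) / 0.307080 = -0.125341 / 0.307080 = -0.408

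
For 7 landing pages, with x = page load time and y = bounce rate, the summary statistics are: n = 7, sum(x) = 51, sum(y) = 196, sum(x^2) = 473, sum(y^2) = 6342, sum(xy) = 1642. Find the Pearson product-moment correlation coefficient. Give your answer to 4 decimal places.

0.7271

Numerator: nΣxy − (Σx)(Σy) = 7·1642 − (51)(196) = 1498
Denominator: √[(nΣx²−(Σx)²)(nΣy²−(Σy)²)]
  nΣx²−(Σx)² = 7·473 − 2601 = 710;  nΣy²−(Σy)² = 7·6342 − 38416 = 5978
  √(710·5978) = √4244380 = 2060.1893
r = 1498 / 2060.1893 = 0.7271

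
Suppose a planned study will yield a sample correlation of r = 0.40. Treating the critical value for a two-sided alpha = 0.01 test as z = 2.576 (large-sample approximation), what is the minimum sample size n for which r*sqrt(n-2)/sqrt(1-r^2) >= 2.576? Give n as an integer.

Need r·√(n−2)/√(1−r²) ≥ 2.576
√(n−2) ≥ 2.576·√(1−0.1600) / 0.40 = 2.576·0.916515 / 0.40 = 5.9024
n−2 ≥ 34.8383  ⇒  n ≥ 36.8383
Smallest integer n = 37

37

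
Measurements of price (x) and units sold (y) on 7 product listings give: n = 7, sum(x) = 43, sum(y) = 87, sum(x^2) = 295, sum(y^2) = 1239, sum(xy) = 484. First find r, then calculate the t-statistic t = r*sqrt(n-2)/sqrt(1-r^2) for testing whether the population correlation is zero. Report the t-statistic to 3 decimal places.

S_xy = nΣxy − ΣxΣy = 7·484 − 43·87 = 3388 − 3741 = -353
S_xx = nΣx² − (Σx)² = 7·295 − 43² = 2065 − 1849 = 216
S_yy = nΣy² − (Σy)² = 7·1239 − 87² = 8673 − 7569 = 1104
r = S_xy / √(S_xx·S_yy) = -353 / √(216·1104) = -353 / √238464 = -353 / 488.3278 = -0.7229
t = r·√(n−2)/√(1−r²) = -0.7229·√5 / √(1−0.522584) = -1.616454 / 0.690953 = -2.339

-2.339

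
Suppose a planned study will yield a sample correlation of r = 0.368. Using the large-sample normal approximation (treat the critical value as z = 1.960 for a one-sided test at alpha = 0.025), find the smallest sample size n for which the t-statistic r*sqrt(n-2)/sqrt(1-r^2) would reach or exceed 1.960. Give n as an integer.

27

Need r·√(n−2)/√(1−r²) ≥ 1.960
√(n−2) ≥ 1.960·√(1−0.135424) / 0.368 = 1.960·0.929826 / 0.368 = 4.9523
n−2 ≥ 24.5253  ⇒  n ≥ 26.5253
Smallest integer n = 27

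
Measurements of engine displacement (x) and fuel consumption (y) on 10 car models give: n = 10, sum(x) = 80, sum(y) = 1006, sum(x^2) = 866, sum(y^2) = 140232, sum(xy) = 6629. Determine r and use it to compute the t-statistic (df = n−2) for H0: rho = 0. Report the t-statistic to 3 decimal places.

-1.538

S_xy = nΣxy − ΣxΣy = 10·6629 − 80·1006 = 66290 − 80480 = -14190
S_xx = nΣx² − (Σx)² = 10·866 − 80² = 8660 − 6400 = 2260
S_yy = nΣy² − (Σy)² = 10·140232 − 1006² = 1402320 − 1012036 = 390284
r = S_xy / √(S_xx·S_yy) = -14190 / √(2260·390284) = -14190 / √882041840 = -14190 / 29699.1892 = -0.4778
t = r·√(n−2)/√(1−r²) = -0.4778·√8 / √(1−0.228293) = -1.351422 / 0.878469 = -1.538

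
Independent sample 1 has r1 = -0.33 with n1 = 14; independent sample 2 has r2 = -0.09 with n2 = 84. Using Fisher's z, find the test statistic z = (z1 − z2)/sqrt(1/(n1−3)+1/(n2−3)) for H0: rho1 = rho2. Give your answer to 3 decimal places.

z1 = atanh(-0.33) = -0.342828,  z2 = atanh(-0.09) = -0.090244
SE = √(1/(n1−3) + 1/(n2−3)) = √(1/11 + 1/81) = √(0.0909091 + 0.0123457) = √0.1032548 = 0.321333
z = (z1 − z2)/SE = (-0.342828 − (-0.090244)) / 0.321333 = -0.252584 / 0.321333 = -0.786

-0.786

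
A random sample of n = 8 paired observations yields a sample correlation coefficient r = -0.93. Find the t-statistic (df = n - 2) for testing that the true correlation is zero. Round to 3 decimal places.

t = r·√(n−2) / √(1−r²) with r = -0.93, n = 8
  = -0.93·√6 / √(1 − 0.8649)
  = -0.93·2.449490 / 0.367560
  = -2.278026 / 0.367560 = -6.198

-6.198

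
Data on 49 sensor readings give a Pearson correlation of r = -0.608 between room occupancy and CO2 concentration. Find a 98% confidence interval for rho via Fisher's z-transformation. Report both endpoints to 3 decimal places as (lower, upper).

z_r = atanh(-0.608) = -0.705742;  SE = 1/√(n−3) = 1/√46 = 0.147442
z-limits: -0.705742 ± 2.326·0.147442 = -0.705742 ± 0.342950 = [-1.048692, -0.362792]
ρ-limits: (tanh -1.048692, tanh -0.362792) = (-0.781, -0.348)

(-0.781, -0.348)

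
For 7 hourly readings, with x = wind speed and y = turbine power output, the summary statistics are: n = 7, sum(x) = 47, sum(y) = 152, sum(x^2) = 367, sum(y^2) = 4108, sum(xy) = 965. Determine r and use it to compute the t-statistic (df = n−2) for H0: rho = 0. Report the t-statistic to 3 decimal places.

Numerator: nΣxy − (Σx)(Σy) = 7·965 − (47)(152) = -389
Denominator: √[(nΣx²−(Σx)²)(nΣy²−(Σy)²)]
  nΣx²−(Σx)² = 7·367 − 2209 = 360;  nΣy²−(Σy)² = 7·4108 − 23104 = 5652
  √(360·5652) = √2034720 = 1426.4361
r = -389 / 1426.4361 = -0.2727
t = r·√(n−2)/√(1−r²) = -0.2727·√5 / √(1−0.074365) = -0.609776 / 0.962099 = -0.634

-0.634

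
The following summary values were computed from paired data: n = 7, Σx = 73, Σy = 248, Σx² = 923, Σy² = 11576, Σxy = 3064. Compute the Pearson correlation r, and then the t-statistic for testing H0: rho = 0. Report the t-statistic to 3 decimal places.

2.262

Numerator: nΣxy − (Σx)(Σy) = 7·3064 − (73)(248) = 3344
Denominator: √[(nΣx²−(Σx)²)(nΣy²−(Σy)²)]
  nΣx²−(Σx)² = 7·923 − 5329 = 1132;  nΣy²−(Σy)² = 7·11576 − 61504 = 19528
  √(1132·19528) = √22105696 = 4701.6695
r = 3344 / 4701.6695 = 0.7112
t = r·√(n−2)/√(1−r²) = 0.7112·√5 / √(1−0.505805) = 1.590292 / 0.702990 = 2.262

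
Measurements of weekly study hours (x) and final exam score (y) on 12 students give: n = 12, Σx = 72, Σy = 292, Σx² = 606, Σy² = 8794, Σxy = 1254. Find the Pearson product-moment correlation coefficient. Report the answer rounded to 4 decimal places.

Numerator: nΣxy − (Σx)(Σy) = 12·1254 − (72)(292) = -5976
Denominator: √[(nΣx²−(Σx)²)(nΣy²−(Σy)²)]
  nΣx²−(Σx)² = 12·606 − 5184 = 2088;  nΣy²−(Σy)² = 12·8794 − 85264 = 20264
  √(2088·20264) = √42311232 = 6504.7084
r = -5976 / 6504.7084 = -0.9187

-0.9187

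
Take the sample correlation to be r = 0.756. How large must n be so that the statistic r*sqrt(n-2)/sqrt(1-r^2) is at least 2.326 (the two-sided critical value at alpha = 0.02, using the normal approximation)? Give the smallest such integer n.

7

r√(n−2)/√(1−r²) ≥ 2.326  ⇔  n−2 ≥ (2.326)²·(1−r²)/r²
(1−r²)/r² = (1−0.571536)/0.571536 = 0.7497
n ≥ 2 + 5.410276·0.7497 = 2 + 4.0561 = 6.0561
⌈6.0561⌉ = 7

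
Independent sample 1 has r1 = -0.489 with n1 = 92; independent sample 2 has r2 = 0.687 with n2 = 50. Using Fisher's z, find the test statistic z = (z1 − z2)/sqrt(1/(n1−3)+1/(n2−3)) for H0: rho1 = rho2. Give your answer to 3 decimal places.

z1 = atanh(-0.489) = -0.534745,  z2 = atanh(0.687) = 0.842252
SE = √(1/(n1−3) + 1/(n2−3)) = √(1/89 + 1/47) = √(0.0112360 + 0.0212766) = √0.0325126 = 0.180313
z = (z1 − z2)/SE = (-0.534745 − 0.842252) / 0.180313 = -1.376997 / 0.180313 = -7.637

-7.637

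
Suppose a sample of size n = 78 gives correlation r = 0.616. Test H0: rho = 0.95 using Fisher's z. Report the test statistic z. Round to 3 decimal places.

Fisher z: atanh(0.616) = 0.718533, atanh(0.95) = 1.831781
z = (z_r − z_0)·√(n−3) = (0.718533 − 1.831781)·√75 = -1.113248 · 8.660254 = -9.641

-9.641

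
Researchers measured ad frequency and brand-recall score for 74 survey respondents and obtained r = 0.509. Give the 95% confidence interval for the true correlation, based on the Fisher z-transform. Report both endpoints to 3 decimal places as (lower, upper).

(0.317, 0.661)

Fisher z: z_r = atanh(r) = ½·ln((1+0.509)/(1−0.509)) = 0.561379
SE(z) = 1/√(n−3) = 1/√71 = 0.118678
95% ⇒ z* = 1.960; margin = 1.960·0.118678 = 0.232609
CI on z-scale: (0.328770, 0.793988)
Back-transform: tanh(0.328770) = 0.317415, tanh(0.793988) = 0.660662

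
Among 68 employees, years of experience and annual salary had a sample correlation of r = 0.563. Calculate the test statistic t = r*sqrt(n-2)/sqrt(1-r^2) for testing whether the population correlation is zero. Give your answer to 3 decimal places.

t = r·√(n−2) / √(1−r²) with r = 0.563, n = 68
  = 0.563·√66 / √(1 − 0.316969)
  = 0.563·8.124038 / 0.826457
  = 4.573833 / 0.826457 = 5.534

5.534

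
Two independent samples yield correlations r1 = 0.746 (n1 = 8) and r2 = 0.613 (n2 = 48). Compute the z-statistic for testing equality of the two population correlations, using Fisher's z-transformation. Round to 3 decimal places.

0.531

z1 = atanh(0.746) = 0.963874,  z2 = atanh(0.613) = 0.713713
SE = √(1/(n1−3) + 1/(n2−3)) = √(1/5 + 1/45) = √(0.2000000 + 0.0222222) = √0.2222222 = 0.471404
z = (z1 − z2)/SE = (0.963874 − 0.713713) / 0.471404 = 0.250161 / 0.471404 = 0.531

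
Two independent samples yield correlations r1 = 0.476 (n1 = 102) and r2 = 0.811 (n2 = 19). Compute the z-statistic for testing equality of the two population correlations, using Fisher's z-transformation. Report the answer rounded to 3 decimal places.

-2.272

Fisher z-transforms: z1 = atanh(0.476) = 0.517800, z2 = atanh(0.811) = 1.129944; difference d = -0.612144
Var(d) = 1/99 + 1/16 = 0.0101010 + 0.0625000 = 0.0726010
z = d/√Var(d) = -0.612144 / √0.0726010 = -0.612144 / 0.269446 = -2.272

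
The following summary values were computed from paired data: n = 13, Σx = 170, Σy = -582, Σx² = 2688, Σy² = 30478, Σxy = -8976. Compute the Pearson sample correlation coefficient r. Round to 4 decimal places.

Numerator: nΣxy − (Σx)(Σy) = 13·(-8976) − (170)(-582) = -17748
Denominator: √[(nΣx²−(Σx)²)(nΣy²−(Σy)²)]
  nΣx²−(Σx)² = 13·2688 − 28900 = 6044;  nΣy²−(Σy)² = 13·30478 − 338724 = 57490
  √(6044·57490) = √347469560 = 18640.5354
r = -17748 / 18640.5354 = -0.9521

-0.9521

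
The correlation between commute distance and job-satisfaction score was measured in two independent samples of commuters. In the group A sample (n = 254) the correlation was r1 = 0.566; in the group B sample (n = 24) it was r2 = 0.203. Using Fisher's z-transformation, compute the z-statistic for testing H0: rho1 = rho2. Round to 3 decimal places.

z1 = atanh(0.566) = 0.641618,  z2 = atanh(0.203) = 0.205860
SE = √(1/(n1−3) + 1/(n2−3)) = √(1/251 + 1/21) = √(0.0039841 + 0.0476190) = √0.0516031 = 0.227163
z = (z1 − z2)/SE = (0.641618 − 0.205860) / 0.227163 = 0.435758 / 0.227163 = 1.918

1.918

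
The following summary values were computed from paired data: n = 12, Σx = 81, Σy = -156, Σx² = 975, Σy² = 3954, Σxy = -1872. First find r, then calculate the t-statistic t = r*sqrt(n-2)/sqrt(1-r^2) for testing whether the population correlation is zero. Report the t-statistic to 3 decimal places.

S_xy = nΣxy − ΣxΣy = 12·(-1872) − 81·(-156) = -22464 − (-12636) = -9828
S_xx = nΣx² − (Σx)² = 12·975 − 81² = 11700 − 6561 = 5139
S_yy = nΣy² − (Σy)² = 12·3954 − (-156)² = 47448 − 24336 = 23112
r = S_xy / √(S_xx·S_yy) = -9828 / √(5139·23112) = -9828 / √118772568 = -9828 / 10898.2828 = -0.9018
t = r·√(n−2)/√(1−r²) = -0.9018·√10 / √(1−0.813243) = -2.851742 / 0.432154 = -6.599

-6.599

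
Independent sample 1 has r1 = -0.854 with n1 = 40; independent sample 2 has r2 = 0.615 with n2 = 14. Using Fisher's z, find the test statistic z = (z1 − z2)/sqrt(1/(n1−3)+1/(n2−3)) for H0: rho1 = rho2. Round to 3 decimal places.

-5.788

z1 = atanh(-0.854) = -1.270747,  z2 = atanh(0.615) = 0.716923
SE = √(1/(n1−3) + 1/(n2−3)) = √(1/37 + 1/11) = √(0.0270270 + 0.0909091) = √0.1179361 = 0.343418
z = (z1 − z2)/SE = (-1.270747 − 0.716923) / 0.343418 = -1.987670 / 0.343418 = -5.788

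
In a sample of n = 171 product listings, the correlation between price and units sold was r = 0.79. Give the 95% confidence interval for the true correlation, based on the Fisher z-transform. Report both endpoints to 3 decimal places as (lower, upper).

Fisher z: z_r = atanh(r) = ½·ln((1+0.79)/(1−0.79)) = 1.071432
SE(z) = 1/√(n−3) = 1/√168 = 0.077152
95% ⇒ z* = 1.960; margin = 1.960·0.077152 = 0.151218
CI on z-scale: (0.920214, 1.222650)
Back-transform: tanh(0.920214) = 0.725999, tanh(1.222650) = 0.840434

(0.726, 0.840)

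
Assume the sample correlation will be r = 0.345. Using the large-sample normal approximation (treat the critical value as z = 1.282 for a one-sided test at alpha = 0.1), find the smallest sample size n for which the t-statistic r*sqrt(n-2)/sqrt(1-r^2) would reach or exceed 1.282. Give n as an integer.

r√(n−2)/√(1−r²) ≥ 1.282  ⇔  n−2 ≥ (1.282)²·(1−r²)/r²
(1−r²)/r² = (1−0.119025)/0.119025 = 7.4016
n ≥ 2 + 1.643524·7.4016 = 2 + 12.1647 = 14.1647
⌈14.1647⌉ = 15

15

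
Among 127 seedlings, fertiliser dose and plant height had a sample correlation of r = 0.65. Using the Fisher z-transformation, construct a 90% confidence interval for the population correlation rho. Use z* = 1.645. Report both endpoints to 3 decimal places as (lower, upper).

(0.556, 0.727)

Fisher z: z_r = atanh(r) = ½·ln((1+0.65)/(1−0.65)) = 0.775299
SE(z) = 1/√(n−3) = 1/√124 = 0.089803
90% ⇒ z* = 1.645; margin = 1.645·0.089803 = 0.147726
CI on z-scale: (0.627573, 0.923025)
Back-transform: tanh(0.627573) = 0.556379, tanh(0.923025) = 0.727325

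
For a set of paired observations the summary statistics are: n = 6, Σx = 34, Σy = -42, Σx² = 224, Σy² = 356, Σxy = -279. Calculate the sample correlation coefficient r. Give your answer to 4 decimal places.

Numerator: nΣxy − (Σx)(Σy) = 6·(-279) − (34)(-42) = -246
Denominator: √[(nΣx²−(Σx)²)(nΣy²−(Σy)²)]
  nΣx²−(Σx)² = 6·224 − 1156 = 188;  nΣy²−(Σy)² = 6·356 − 1764 = 372
  √(188·372) = √69936 = 264.4542
r = -246 / 264.4542 = -0.9302

-0.9302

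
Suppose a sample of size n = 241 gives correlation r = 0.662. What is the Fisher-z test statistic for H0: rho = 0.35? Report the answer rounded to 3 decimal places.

Fisher z: atanh(0.662) = 0.796366, atanh(0.35) = 0.365444
z = (z_r − z_0)·√(n−3) = (0.796366 − 0.365444)·√238 = 0.430922 · 15.427249 = 6.648

6.648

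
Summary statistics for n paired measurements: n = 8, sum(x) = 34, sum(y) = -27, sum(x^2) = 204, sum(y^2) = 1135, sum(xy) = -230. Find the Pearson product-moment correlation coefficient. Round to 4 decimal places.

S_xy = nΣxy − ΣxΣy = 8·(-230) − 34·(-27) = -1840 − (-918) = -922
S_xx = nΣx² − (Σx)² = 8·204 − 34² = 1632 − 1156 = 476
S_yy = nΣy² − (Σy)² = 8·1135 − (-27)² = 9080 − 729 = 8351
r = S_xy / √(S_xx·S_yy) = -922 / √(476·8351) = -922 / √3975076 = -922 / 1993.7593 = -0.4624

-0.4624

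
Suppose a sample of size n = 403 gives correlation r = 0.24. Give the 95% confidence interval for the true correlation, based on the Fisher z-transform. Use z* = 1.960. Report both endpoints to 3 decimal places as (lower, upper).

(0.146, 0.330)

Fisher z: z_r = atanh(r) = ½·ln((1+0.24)/(1−0.24)) = 0.244774
SE(z) = 1/√(n−3) = 1/√400 = 0.050000
95% ⇒ z* = 1.960; margin = 1.960·0.050000 = 0.098000
CI on z-scale: (0.146774, 0.342774)
Back-transform: tanh(0.146774) = 0.145729, tanh(0.342774) = 0.329952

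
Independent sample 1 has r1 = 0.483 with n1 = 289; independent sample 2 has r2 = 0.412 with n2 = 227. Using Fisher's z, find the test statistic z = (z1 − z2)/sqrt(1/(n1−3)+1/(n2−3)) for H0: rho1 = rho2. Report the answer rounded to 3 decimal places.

0.996

Fisher z-transforms: z1 = atanh(0.483) = 0.526890, z2 = atanh(0.412) = 0.438018; difference d = 0.088872
Var(d) = 1/286 + 1/224 = 0.0034965 + 0.0044643 = 0.0079608
z = d/√Var(d) = 0.088872 / √0.0079608 = 0.088872 / 0.089223 = 0.996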